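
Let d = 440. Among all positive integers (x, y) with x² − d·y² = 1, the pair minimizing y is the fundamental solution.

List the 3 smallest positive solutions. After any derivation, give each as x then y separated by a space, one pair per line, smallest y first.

d=440: √d = [20; 1,40] (ℓ=2, even), read p_1/q_1
i=0: a=20 ⇒ p=20, q=1
i=1: a=1 ⇒ p=21, q=1
(x₁, y₁) = (21, 1);  21² − 440·1² = 1 ✓
n=2: (21,1)∘(21,1) = (21·21+440·1·1, 21·1+1·21) = (881,42)
n=3: (881,42)∘(21,1) = (21·881+440·1·42, 21·42+1·881) = (36981,1763)

21 1
881 42
36981 1763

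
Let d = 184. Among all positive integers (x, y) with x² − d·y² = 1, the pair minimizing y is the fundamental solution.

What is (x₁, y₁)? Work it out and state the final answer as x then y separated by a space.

√184 → a₀=13, period (1,1,3,2,1,2,1,2,3,1,1,26); ℓ=12 even so k=11
step 0: (13, 1)  from 13·(1,0) + (0,1)
step 1: (14, 1)  from 1·(13,1) + (1,0)
step 2: (27, 2)  from 1·(14,1) + (13,1)
…
step 4: (217, 16)  from 2·(95,7) + (27,2)
step 5: (312, 23)  from 1·(217,16) + (95,7)
step 6: (841, 62)  from 2·(312,23) + (217,16)
…
step 8: (3147, 232)  from 2·(1153,85) + (841,62)
…
step 10: (13741, 1013)  from 1·(10594,781) + (3147,232)
step 11: (24335, 1794)  from 1·(13741,1013) + (10594,781)
→ (24335, 1794).  Check: 24335²=592192225, 184·1794²=592192224, difference 1.

24335 1794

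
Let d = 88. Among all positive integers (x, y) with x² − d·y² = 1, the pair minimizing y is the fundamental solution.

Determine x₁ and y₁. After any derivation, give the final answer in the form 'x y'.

d=88: √d = [9; 2,1,1,1,2,18] (ℓ=6, even), read p_5/q_5
i=0: a=9 ⇒ p=9, q=1
i=1: a=2 ⇒ p=19, q=2
i=2: a=1 ⇒ p=28, q=3
i=3: a=1 ⇒ p=47, q=5
i=4: a=1 ⇒ p=75, q=8
i=5: a=2 ⇒ p=197, q=21
→ (197, 21).  Check: 197²=38809, 88·21²=38808, difference 1.

197 21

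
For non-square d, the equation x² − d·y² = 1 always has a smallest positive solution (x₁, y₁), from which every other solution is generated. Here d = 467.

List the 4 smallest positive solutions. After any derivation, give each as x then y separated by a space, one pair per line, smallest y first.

1625626 75225
5285319783751 244575431700
17183906517558380626 795176361465413175
55869210433019434807260001 2585318735566902940613400

[21; 1,1,1,1,3,…,1,1,42] for √467; ℓ=14 ⇒ convergent index 13
i=0: a=21 ⇒ p=21, q=1
…
i=7: a=21 ⇒ p=27164, q=1257
…
i=12: a=1 ⇒ p=991929, q=45901
i=13: a=1 ⇒ p=1625626, q=75225
fundamental: x₁=1625626, y₁=75225  (since 2642659891876 − 467·5658800625 = 1)
n=2: (1625626,75225)∘(1625626,75225) = (1625626·1625626+467·75225·75225, 1625626·75225+75225·1625626) = (5285319783751,244575431700)
n=3: (5285319783751,244575431700)∘(1625626,75225) = (1625626·5285319783751+467·75225·244575431700, 1625626·244575431700+75225·5285319783751) = (17183906517558380626,795176361465413175)
n=4: (17183906517558380626,795176361465413175)∘(1625626,75225) = (1625626·17183906517558380626+467·75225·795176361465413175, 1625626·795176361465413175+75225·17183906517558380626) = (55869210433019434807260001,2585318735566902940613400)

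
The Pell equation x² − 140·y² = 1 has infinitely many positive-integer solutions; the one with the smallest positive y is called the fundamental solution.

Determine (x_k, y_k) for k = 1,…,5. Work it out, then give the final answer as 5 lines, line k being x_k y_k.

d=140: √d = [11; 1,4,1,22] (ℓ=4, even), read p_3/q_3
k=0  a_k=11  p_k/q_k = 11/1
k=1  a_k=1  p_k/q_k = 12/1
k=2  a_k=4  p_k/q_k = 59/5
k=3  a_k=1  p_k/q_k = 71/6
(x₁, y₁) = (71, 6);  71² − 140·6² = 1 ✓
(71+6√140)^2 = 10081 + 852√140
(71+6√140)^3 = 1431431 + 120978√140
(71+6√140)^4 = 203253121 + 17178024√140
(71+6√140)^5 = 28860511751 + 2439158430√140

71 6
10081 852
1431431 120978
203253121 17178024
28860511751 2439158430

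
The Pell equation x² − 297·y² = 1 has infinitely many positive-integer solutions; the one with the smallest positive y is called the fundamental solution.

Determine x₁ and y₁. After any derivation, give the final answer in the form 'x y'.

48599 2820

[17; 4,3,1,1,2,1,1,3,4,34] for √297; ℓ=10 ⇒ convergent index 9
a_0=17:  p_0=17·1+0=17,  q_0=17·0+1=1
…
a_2=3:  p_2=3·69+17=224,  q_2=3·4+1=13
…
a_4=1:  p_4=1·293+224=517,  q_4=1·17+13=30
a_5=2:  p_5=2·517+293=1327,  q_5=2·30+17=77
a_6=1:  p_6=1·1327+517=1844,  q_6=1·77+30=107
a_7=1:  p_7=1·1844+1327=3171,  q_7=1·107+77=184
a_8=3:  p_8=3·3171+1844=11357,  q_8=3·184+107=659
a_9=4:  p_9=4·11357+3171=48599,  q_9=4·659+184=2820
fundamental: x₁=48599, y₁=2820  (since 2361862801 − 297·7952400 = 1)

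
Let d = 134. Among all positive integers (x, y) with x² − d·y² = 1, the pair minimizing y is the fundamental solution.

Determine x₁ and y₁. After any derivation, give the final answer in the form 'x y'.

145925 12606

[11; 1,1,2,1,3,…,1,1,22] for √134; ℓ=14 ⇒ convergent index 13
a_0=11:  p_0=11·1+0=11,  q_0=11·0+1=1
a_1=1:  p_1=1·11+1=12,  q_1=1·1+0=1
…
a_3=2:  p_3=2·23+12=58,  q_3=2·2+1=5
…
a_7=10:  p_7=10·382+301=4121,  q_7=10·33+26=356
a_8=1:  p_8=1·4121+382=4503,  q_8=1·356+33=389
a_9=3:  p_9=3·4503+4121=17630,  q_9=3·389+356=1523
a_10=1:  p_10=1·17630+4503=22133,  q_10=1·1523+389=1912
a_11=2:  p_11=2·22133+17630=61896,  q_11=2·1912+1523=5347
a_12=1:  p_12=1·61896+22133=84029,  q_12=1·5347+1912=7259
a_13=1:  p_13=1·84029+61896=145925,  q_13=1·7259+5347=12606
fundamental: x₁=145925, y₁=12606  (since 21294105625 − 134·158911236 = 1)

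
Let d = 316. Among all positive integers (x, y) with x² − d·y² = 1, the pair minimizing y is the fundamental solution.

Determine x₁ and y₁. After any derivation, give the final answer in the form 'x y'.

12799 720

d=316: √d = [17; 1,3,2,8,2,3,1,34] (ℓ=8, even), read p_7/q_7
k=0  a_k=17  p_k/q_k = 17/1
k=1  a_k=1  p_k/q_k = 18/1
k=2  a_k=3  p_k/q_k = 71/4
k=3  a_k=2  p_k/q_k = 160/9
k=4  a_k=8  p_k/q_k = 1351/76
…
k=6  a_k=3  p_k/q_k = 9937/559
k=7  a_k=1  p_k/q_k = 12799/720
fundamental: x₁=12799, y₁=720  (since 163814401 − 316·518400 = 1)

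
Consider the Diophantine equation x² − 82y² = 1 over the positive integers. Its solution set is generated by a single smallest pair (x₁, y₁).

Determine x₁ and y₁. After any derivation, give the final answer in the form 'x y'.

163 18

√82 = [9; 18, …], period ℓ=1 (odd) → k=1
i=0: a=9 ⇒ p=9, q=1
i=1: a=18 ⇒ p=163, q=18
(x₁, y₁) = (163, 18);  163² − 82·18² = 1 ✓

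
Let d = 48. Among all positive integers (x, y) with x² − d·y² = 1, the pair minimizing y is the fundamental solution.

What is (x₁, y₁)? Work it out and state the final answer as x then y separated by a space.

[6; 1,12] for √48; ℓ=2 ⇒ convergent index 1
a_0=6:  p_0=6·1+0=6,  q_0=6·0+1=1
a_1=1:  p_1=1·6+1=7,  q_1=1·1+0=1
(x₁, y₁) = (7, 1);  7² − 48·1² = 1 ✓

7 1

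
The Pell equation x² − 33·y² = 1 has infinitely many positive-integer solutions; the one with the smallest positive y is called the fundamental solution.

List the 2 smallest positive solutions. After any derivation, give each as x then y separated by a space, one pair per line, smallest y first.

√33 = [5; 1,2,1,10, …], period ℓ=4 (even) → k=3
i=0: a=5 ⇒ p=5, q=1
…
i=2: a=2 ⇒ p=17, q=3
i=3: a=1 ⇒ p=23, q=4
(x₁, y₁) = (23, 4);  23² − 33·4² = 1 ✓
(x_2, y_2) = (23·23 + 33·4·4, 23·4 + 4·23) = (1057, 184)

23 4
1057 184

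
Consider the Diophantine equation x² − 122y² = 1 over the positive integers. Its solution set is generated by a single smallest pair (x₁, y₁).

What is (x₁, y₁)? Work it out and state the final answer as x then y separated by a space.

243 22

[11; 22] for √122; ℓ=1 ⇒ convergent index 1
a_0=11:  p_0=11·1+0=11,  q_0=11·0+1=1
a_1=22:  p_1=22·11+1=243,  q_1=22·1+0=22
(x₁, y₁) = (243, 22);  243² − 122·22² = 1 ✓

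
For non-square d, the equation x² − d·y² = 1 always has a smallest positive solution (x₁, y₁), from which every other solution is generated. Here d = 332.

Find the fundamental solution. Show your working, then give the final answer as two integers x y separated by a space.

13447 738

[18; 4,1,1,8,1,1,4,36] for √332; ℓ=8 ⇒ convergent index 7
k=0  a_k=18  p_k/q_k = 18/1
…
k=3  a_k=1  p_k/q_k = 164/9
k=4  a_k=8  p_k/q_k = 1403/77
k=5  a_k=1  p_k/q_k = 1567/86
k=6  a_k=1  p_k/q_k = 2970/163
k=7  a_k=4  p_k/q_k = 13447/738
→ (13447, 738).  Check: 13447²=180821809, 332·738²=180821808, difference 1.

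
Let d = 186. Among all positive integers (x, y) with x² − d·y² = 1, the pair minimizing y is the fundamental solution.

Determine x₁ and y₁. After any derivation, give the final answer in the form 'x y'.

7501 550

√186 = [13; 1,1,1,3,4,3,1,1,1,26, …], period ℓ=10 (even) → k=9
k=0  a_k=13  p_k/q_k = 13/1
k=1  a_k=1  p_k/q_k = 14/1
k=2  a_k=1  p_k/q_k = 27/2
k=3  a_k=1  p_k/q_k = 41/3
k=4  a_k=3  p_k/q_k = 150/11
k=5  a_k=4  p_k/q_k = 641/47
k=6  a_k=3  p_k/q_k = 2073/152
…
k=8  a_k=1  p_k/q_k = 4787/351
k=9  a_k=1  p_k/q_k = 7501/550
(x₁, y₁) = (7501, 550);  7501² − 186·550² = 1 ✓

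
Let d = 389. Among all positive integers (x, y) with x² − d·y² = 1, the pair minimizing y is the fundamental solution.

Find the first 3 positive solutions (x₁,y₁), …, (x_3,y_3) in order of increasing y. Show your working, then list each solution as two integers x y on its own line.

3287049 166660
21609382256801 1095639172680
142062196675667653449 7202839293837075980

d=389: √d = [19; 1,2,1,1,1,1,2,1,38] (ℓ=9, odd), read p_17/q_17
k=0  a_k=19  p_k/q_k = 19/1
k=1  a_k=1  p_k/q_k = 20/1
k=2  a_k=2  p_k/q_k = 59/3
k=3  a_k=1  p_k/q_k = 79/4
k=4  a_k=1  p_k/q_k = 138/7
k=5  a_k=1  p_k/q_k = 217/11
k=6  a_k=1  p_k/q_k = 355/18
k=7  a_k=2  p_k/q_k = 927/47
k=8  a_k=1  p_k/q_k = 1282/65
k=9  a_k=38  p_k/q_k = 49643/2517
k=10  a_k=1  p_k/q_k = 50925/2582
k=11  a_k=2  p_k/q_k = 151493/7681
k=12  a_k=1  p_k/q_k = 202418/10263
k=13  a_k=1  p_k/q_k = 353911/17944
…
k=16  a_k=2  p_k/q_k = 2376809/120509
k=17  a_k=1  p_k/q_k = 3287049/166660
fundamental: x₁=3287049, y₁=166660  (since 10804691128401 − 389·27775555600 = 1)
(x_2, y_2) = (3287049·3287049 + 389·166660·166660, 3287049·166660 + 166660·3287049) = (21609382256801, 1095639172680)
(x_3, y_3) = (3287049·21609382256801 + 389·166660·1095639172680, 3287049·1095639172680 + 166660·21609382256801) = (142062196675667653449, 7202839293837075980)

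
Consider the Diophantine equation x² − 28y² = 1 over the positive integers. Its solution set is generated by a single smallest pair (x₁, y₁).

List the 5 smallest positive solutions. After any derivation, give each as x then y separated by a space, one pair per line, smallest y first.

127 24
32257 6096
8193151 1548360
2081028097 393277344
528572943487 99890897016

√28 → a₀=5, period (3,2,3,10); ℓ=4 even so k=3
i=0: a=5 ⇒ p=5, q=1
i=1: a=3 ⇒ p=16, q=3
i=2: a=2 ⇒ p=37, q=7
i=3: a=3 ⇒ p=127, q=24
(x₁, y₁) = (127, 24);  127² − 28·24² = 1 ✓
(x_2, y_2) = (127·127 + 28·24·24, 127·24 + 24·127) = (32257, 6096)
(x_3, y_3) = (127·32257 + 28·24·6096, 127·6096 + 24·32257) = (8193151, 1548360)
(x_4, y_4) = (127·8193151 + 28·24·1548360, 127·1548360 + 24·8193151) = (2081028097, 393277344)
(x_5, y_5) = (127·2081028097 + 28·24·393277344, 127·393277344 + 24·2081028097) = (528572943487, 99890897016)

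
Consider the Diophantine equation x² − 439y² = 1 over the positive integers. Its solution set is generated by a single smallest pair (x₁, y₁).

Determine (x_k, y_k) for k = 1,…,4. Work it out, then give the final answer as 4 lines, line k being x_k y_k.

√439 = [20; 1,19,1,40, …], period ℓ=4 (even) → k=3
a_0=20:  p_0=20·1+0=20,  q_0=20·0+1=1
a_1=1:  p_1=1·20+1=21,  q_1=1·1+0=1
a_2=19:  p_2=19·21+20=419,  q_2=19·1+1=20
a_3=1:  p_3=1·419+21=440,  q_3=1·20+1=21
→ (440, 21).  Check: 440²=193600, 439·21²=193599, difference 1.
(440+21√439)^2 = 387199 + 18480√439
(440+21√439)^3 = 340734680 + 16262379√439
(440+21√439)^4 = 299846131201 + 14310875040√439

440 21
387199 18480
340734680 16262379
299846131201 14310875040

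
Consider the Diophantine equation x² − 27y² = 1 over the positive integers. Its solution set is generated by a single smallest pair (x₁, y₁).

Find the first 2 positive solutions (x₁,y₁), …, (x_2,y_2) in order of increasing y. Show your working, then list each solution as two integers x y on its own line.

√27 → a₀=5, period (5,10); ℓ=2 even so k=1
k=0  a_k=5  p_k/q_k = 5/1
k=1  a_k=5  p_k/q_k = 26/5
→ (26, 5).  Check: 26²=676, 27·5²=675, difference 1.
k=2:  x_2 = 26·26+27·5·5 = 1351,  y_2 = 26·5+5·26 = 260

26 5
1351 260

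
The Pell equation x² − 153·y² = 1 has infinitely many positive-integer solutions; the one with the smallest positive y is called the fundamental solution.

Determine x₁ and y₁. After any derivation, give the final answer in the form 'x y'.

√153 → a₀=12, period (2,1,2,2,2,1,2,24); ℓ=8 even so k=7
i=0: a=12 ⇒ p=12, q=1
…
i=4: a=2 ⇒ p=235, q=19
i=5: a=2 ⇒ p=569, q=46
i=6: a=1 ⇒ p=804, q=65
i=7: a=2 ⇒ p=2177, q=176
→ (2177, 176).  Check: 2177²=4739329, 153·176²=4739328, difference 1.

2177 176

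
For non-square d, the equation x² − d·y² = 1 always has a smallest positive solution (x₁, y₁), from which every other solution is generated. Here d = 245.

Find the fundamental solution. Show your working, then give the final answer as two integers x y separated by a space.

d=245: √d = [15; 1,1,1,7,6,7,1,1,1,30] (ℓ=10, even), read p_9/q_9
a_0=15:  p_0=15·1+0=15,  q_0=15·0+1=1
…
a_4=7:  p_4=7·47+31=360,  q_4=7·3+2=23
…
a_7=1:  p_7=1·15809+2207=18016,  q_7=1·1010+141=1151
a_8=1:  p_8=1·18016+15809=33825,  q_8=1·1151+1010=2161
a_9=1:  p_9=1·33825+18016=51841,  q_9=1·2161+1151=3312
(x₁, y₁) = (51841, 3312);  51841² − 245·3312² = 1 ✓

51841 3312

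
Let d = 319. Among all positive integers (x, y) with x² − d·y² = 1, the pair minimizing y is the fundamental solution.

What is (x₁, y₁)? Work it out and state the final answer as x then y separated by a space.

12901780 722361

√319 → a₀=17, period (1,6,5,1,4,…,6,1,34); ℓ=14 even so k=13
a_0=17:  p_0=17·1+0=17,  q_0=17·0+1=1
…
a_2=6:  p_2=6·18+17=125,  q_2=6·1+1=7
…
a_4=1:  p_4=1·643+125=768,  q_4=1·36+7=43
a_5=4:  p_5=4·768+643=3715,  q_5=4·43+36=208
a_6=3:  p_6=3·3715+768=11913,  q_6=3·208+43=667
a_7=1:  p_7=1·11913+3715=15628,  q_7=1·667+208=875
a_8=3:  p_8=3·15628+11913=58797,  q_8=3·875+667=3292
a_9=4:  p_9=4·58797+15628=250816,  q_9=4·3292+875=14043
a_10=1:  p_10=1·250816+58797=309613,  q_10=1·14043+3292=17335
a_11=5:  p_11=5·309613+250816=1798881,  q_11=5·17335+14043=100718
a_12=6:  p_12=6·1798881+309613=11102899,  q_12=6·100718+17335=621643
a_13=1:  p_13=1·11102899+1798881=12901780,  q_13=1·621643+100718=722361
fundamental: x₁=12901780, y₁=722361  (since 166455927168400 − 319·521805414321 = 1)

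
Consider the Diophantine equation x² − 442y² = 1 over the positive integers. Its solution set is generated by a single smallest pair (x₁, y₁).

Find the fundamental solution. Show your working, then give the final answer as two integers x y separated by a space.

√442 = [21; 42, …], period ℓ=1 (odd) → k=1
k=0  a_k=21  p_k/q_k = 21/1
k=1  a_k=42  p_k/q_k = 883/42
→ (883, 42).  Check: 883²=779689, 442·42²=779688, difference 1.

883 42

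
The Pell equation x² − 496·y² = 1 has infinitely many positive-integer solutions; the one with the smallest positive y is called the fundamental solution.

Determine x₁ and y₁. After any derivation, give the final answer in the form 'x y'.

4620799 207480

√496 → a₀=22, period (3,1,2,4,1,…,1,3,44); ℓ=16 even so k=15
k=0  a_k=22  p_k/q_k = 22/1
k=1  a_k=3  p_k/q_k = 67/3
k=2  a_k=1  p_k/q_k = 89/4
k=3  a_k=2  p_k/q_k = 245/11
k=4  a_k=4  p_k/q_k = 1069/48
k=5  a_k=1  p_k/q_k = 1314/59
…
k=11  a_k=1  p_k/q_k = 84875/3811
…
k=14  a_k=1  p_k/q_k = 1252502/56239
k=15  a_k=3  p_k/q_k = 4620799/207480
fundamental: x₁=4620799, y₁=207480  (since 21351783398401 − 496·43047950400 = 1)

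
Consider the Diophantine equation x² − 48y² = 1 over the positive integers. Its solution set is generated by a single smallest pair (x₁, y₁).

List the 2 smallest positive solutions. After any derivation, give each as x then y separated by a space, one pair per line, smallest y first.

d=48: √d = [6; 1,12] (ℓ=2, even), read p_1/q_1
k=0  a_k=6  p_k/q_k = 6/1
k=1  a_k=1  p_k/q_k = 7/1
fundamental: x₁=7, y₁=1  (since 49 − 48·1 = 1)
n=2: (7,1)∘(7,1) = (7·7+48·1·1, 7·1+1·7) = (97,14)

7 1
97 14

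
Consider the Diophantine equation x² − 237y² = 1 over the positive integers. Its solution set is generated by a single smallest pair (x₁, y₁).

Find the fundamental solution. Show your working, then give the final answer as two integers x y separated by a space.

d=237: √d = [15; 2,1,1,7,10,7,1,1,2,30] (ℓ=10, even), read p_9/q_9
k=0  a_k=15  p_k/q_k = 15/1
…
k=6  a_k=7  p_k/q_k = 42074/2733
…
k=8  a_k=1  p_k/q_k = 90075/5851
k=9  a_k=2  p_k/q_k = 228151/14820
→ (228151, 14820).  Check: 228151²=52052878801, 237·14820²=52052878800, difference 1.

228151 14820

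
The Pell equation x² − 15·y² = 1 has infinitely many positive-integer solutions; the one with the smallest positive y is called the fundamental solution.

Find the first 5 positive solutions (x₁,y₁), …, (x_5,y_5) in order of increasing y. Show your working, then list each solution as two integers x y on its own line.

4 1
31 8
244 63
1921 496
15124 3905

d=15: √d = [3; 1,6] (ℓ=2, even), read p_1/q_1
k=0  a_k=3  p_k/q_k = 3/1
k=1  a_k=1  p_k/q_k = 4/1
(x₁, y₁) = (4, 1);  4² − 15·1² = 1 ✓
(x_2, y_2) = (4·4 + 15·1·1, 4·1 + 1·4) = (31, 8)
(x_3, y_3) = (4·31 + 15·1·8, 4·8 + 1·31) = (244, 63)
(x_4, y_4) = (4·244 + 15·1·63, 4·63 + 1·244) = (1921, 496)
(x_5, y_5) = (4·1921 + 15·1·496, 4·496 + 1·1921) = (15124, 3905)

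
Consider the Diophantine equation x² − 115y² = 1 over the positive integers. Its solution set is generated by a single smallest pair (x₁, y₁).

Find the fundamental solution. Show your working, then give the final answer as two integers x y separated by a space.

[10; 1,2,1,1,1,1,1,2,1,20] for √115; ℓ=10 ⇒ convergent index 9
a_0=10:  p_0=10·1+0=10,  q_0=10·0+1=1
a_1=1:  p_1=1·10+1=11,  q_1=1·1+0=1
…
a_7=1:  p_7=1·193+118=311,  q_7=1·18+11=29
a_8=2:  p_8=2·311+193=815,  q_8=2·29+18=76
a_9=1:  p_9=1·815+311=1126,  q_9=1·76+29=105
(x₁, y₁) = (1126, 105);  1126² − 115·105² = 1 ✓

1126 105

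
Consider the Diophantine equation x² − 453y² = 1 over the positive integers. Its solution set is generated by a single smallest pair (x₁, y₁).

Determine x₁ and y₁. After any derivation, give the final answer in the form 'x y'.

√453 → a₀=21, period (3,1,1,10,14,10,1,1,3,42); ℓ=10 even so k=9
step 0: (21, 1)  from 21·(1,0) + (0,1)
…
step 2: (85, 4)  from 1·(64,3) + (21,1)
step 3: (149, 7)  from 1·(85,4) + (64,3)
…
step 5: (22199, 1043)  from 14·(1575,74) + (149,7)
…
step 8: (469329, 22051)  from 1·(245764,11547) + (223565,10504)
step 9: (1653751, 77700)  from 3·(469329,22051) + (245764,11547)
(x₁, y₁) = (1653751, 77700);  1653751² − 453·77700² = 1 ✓

1653751 77700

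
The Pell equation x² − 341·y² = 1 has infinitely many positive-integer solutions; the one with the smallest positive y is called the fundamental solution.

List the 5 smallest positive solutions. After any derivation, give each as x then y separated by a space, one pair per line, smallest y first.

10626551 575460
225847172311201 12230310076920
4799952989541519968951 259932027556408030380
102013890481930631287980124801 5524361894723138392975161840
2168111619829296063734843424848413751 117409826833463862093989641643997300

√341 → a₀=18, period (2,6,1,8,2,…,6,2,36); ℓ=14 even so k=13
i=0: a=18 ⇒ p=18, q=1
…
i=2: a=6 ⇒ p=240, q=13
…
i=4: a=8 ⇒ p=2456, q=133
i=5: a=2 ⇒ p=5189, q=281
i=6: a=1 ⇒ p=7645, q=414
i=7: a=2 ⇒ p=20479, q=1109
…
i=9: a=2 ⇒ p=76727, q=4155
i=10: a=8 ⇒ p=641940, q=34763
…
i=12: a=6 ⇒ p=4953942, q=268271
i=13: a=2 ⇒ p=10626551, q=575460
→ (10626551, 575460).  Check: 10626551²=112923586155601, 341·575460²=112923586155600, difference 1.
n=2: (10626551,575460)∘(10626551,575460) = (10626551·10626551+341·575460·575460, 10626551·575460+575460·10626551) = (225847172311201,12230310076920)
n=3: (225847172311201,12230310076920)∘(10626551,575460) = (10626551·225847172311201+341·575460·12230310076920, 10626551·12230310076920+575460·225847172311201) = (4799952989541519968951,259932027556408030380)
n=4: (4799952989541519968951,259932027556408030380)∘(10626551,575460) = (10626551·4799952989541519968951+341·575460·259932027556408030380, 10626551·259932027556408030380+575460·4799952989541519968951) = (102013890481930631287980124801,5524361894723138392975161840)
n=5: (102013890481930631287980124801,5524361894723138392975161840)∘(10626551,575460) = (10626551·102013890481930631287980124801+341·575460·5524361894723138392975161840, 10626551·5524361894723138392975161840+575460·102013890481930631287980124801) = (2168111619829296063734843424848413751,117409826833463862093989641643997300)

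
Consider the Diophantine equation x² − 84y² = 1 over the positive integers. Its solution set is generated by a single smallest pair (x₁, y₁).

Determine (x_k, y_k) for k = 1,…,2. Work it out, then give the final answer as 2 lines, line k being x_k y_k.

55 6
6049 660

d=84: √d = [9; 6,18] (ℓ=2, even), read p_1/q_1
step 0: (9, 1)  from 9·(1,0) + (0,1)
step 1: (55, 6)  from 6·(9,1) + (1,0)
(x₁, y₁) = (55, 6);  55² − 84·6² = 1 ✓
n=2: (55,6)∘(55,6) = (55·55+84·6·6, 55·6+6·55) = (6049,660)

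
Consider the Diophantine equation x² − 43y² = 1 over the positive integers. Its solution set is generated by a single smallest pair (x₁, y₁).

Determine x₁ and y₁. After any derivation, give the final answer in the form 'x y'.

d=43: √d = [6; 1,1,3,1,5,1,3,1,1,12] (ℓ=10, even), read p_9/q_9
step 0: (6, 1)  from 6·(1,0) + (0,1)
step 1: (7, 1)  from 1·(6,1) + (1,0)
step 2: (13, 2)  from 1·(7,1) + (6,1)
…
step 8: (1941, 296)  from 1·(1541,235) + (400,61)
step 9: (3482, 531)  from 1·(1941,296) + (1541,235)
fundamental: x₁=3482, y₁=531  (since 12124324 − 43·281961 = 1)

3482 531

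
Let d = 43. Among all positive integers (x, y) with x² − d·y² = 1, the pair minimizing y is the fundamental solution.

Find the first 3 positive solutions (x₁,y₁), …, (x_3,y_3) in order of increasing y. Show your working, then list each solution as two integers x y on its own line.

3482 531
24248647 3697884
168867574226 25752063645

[6; 1,1,3,1,5,1,3,1,1,12] for √43; ℓ=10 ⇒ convergent index 9
k=0  a_k=6  p_k/q_k = 6/1
…
k=5  a_k=5  p_k/q_k = 341/52
…
k=8  a_k=1  p_k/q_k = 1941/296
k=9  a_k=1  p_k/q_k = 3482/531
fundamental: x₁=3482, y₁=531  (since 12124324 − 43·281961 = 1)
(x_2, y_2) = (3482·3482 + 43·531·531, 3482·531 + 531·3482) = (24248647, 3697884)
(x_3, y_3) = (3482·24248647 + 43·531·3697884, 3482·3697884 + 531·24248647) = (168867574226, 25752063645)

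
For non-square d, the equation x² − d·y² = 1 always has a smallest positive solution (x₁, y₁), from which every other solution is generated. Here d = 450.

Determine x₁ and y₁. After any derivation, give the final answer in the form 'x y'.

[21; 4,1,2,4,2,1,4,42] for √450; ℓ=8 ⇒ convergent index 7
i=0: a=21 ⇒ p=21, q=1
i=1: a=4 ⇒ p=85, q=4
i=2: a=1 ⇒ p=106, q=5
i=3: a=2 ⇒ p=297, q=14
…
i=6: a=1 ⇒ p=4179, q=197
i=7: a=4 ⇒ p=19601, q=924
fundamental: x₁=19601, y₁=924  (since 384199201 − 450·853776 = 1)

19601 924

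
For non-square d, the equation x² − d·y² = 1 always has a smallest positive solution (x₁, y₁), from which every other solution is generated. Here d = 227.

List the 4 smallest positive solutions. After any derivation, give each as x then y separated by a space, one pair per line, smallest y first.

226 15
102151 6780
46172026 3064545
20869653601 1385167560

√227 = [15; 15,30, …], period ℓ=2 (even) → k=1
step 0: (15, 1)  from 15·(1,0) + (0,1)
step 1: (226, 15)  from 15·(15,1) + (1,0)
(x₁, y₁) = (226, 15);  226² − 227·15² = 1 ✓
n=2: (226,15)∘(226,15) = (226·226+227·15·15, 226·15+15·226) = (102151,6780)
n=3: (102151,6780)∘(226,15) = (226·102151+227·15·6780, 226·6780+15·102151) = (46172026,3064545)
n=4: (46172026,3064545)∘(226,15) = (226·46172026+227·15·3064545, 226·3064545+15·46172026) = (20869653601,1385167560)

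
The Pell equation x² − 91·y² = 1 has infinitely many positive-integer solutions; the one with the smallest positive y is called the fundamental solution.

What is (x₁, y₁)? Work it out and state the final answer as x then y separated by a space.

1574 165

√91 → a₀=9, period (1,1,5,1,5,1,1,18); ℓ=8 even so k=7
i=0: a=9 ⇒ p=9, q=1
i=1: a=1 ⇒ p=10, q=1
…
i=6: a=1 ⇒ p=849, q=89
i=7: a=1 ⇒ p=1574, q=165
fundamental: x₁=1574, y₁=165  (since 2477476 − 91·27225 = 1)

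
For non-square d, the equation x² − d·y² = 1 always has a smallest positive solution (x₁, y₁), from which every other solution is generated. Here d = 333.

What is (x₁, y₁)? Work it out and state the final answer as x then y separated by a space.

[18; 4,36] for √333; ℓ=2 ⇒ convergent index 1
a_0=18:  p_0=18·1+0=18,  q_0=18·0+1=1
a_1=4:  p_1=4·18+1=73,  q_1=4·1+0=4
fundamental: x₁=73, y₁=4  (since 5329 − 333·16 = 1)

73 4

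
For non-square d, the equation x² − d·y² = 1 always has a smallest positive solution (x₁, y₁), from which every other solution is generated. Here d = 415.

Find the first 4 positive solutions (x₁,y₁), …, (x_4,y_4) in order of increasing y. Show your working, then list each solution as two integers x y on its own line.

18412804 903849
678062702284831 33284788965192
24970071273761872339444 1225732590794885332887
919538056459614718055705397121 45138347901436822389057205104

[20; 2,1,2,4,6,…,1,2,40] for √415; ℓ=16 ⇒ convergent index 15
i=0: a=20 ⇒ p=20, q=1
i=1: a=2 ⇒ p=41, q=2
i=2: a=1 ⇒ p=61, q=3
i=3: a=2 ⇒ p=163, q=8
i=4: a=4 ⇒ p=713, q=35
i=5: a=6 ⇒ p=4441, q=218
…
i=7: a=1 ⇒ p=9595, q=471
i=8: a=3 ⇒ p=33939, q=1666
i=9: a=1 ⇒ p=43534, q=2137
…
i=11: a=6 ⇒ p=508372, q=24955
i=12: a=4 ⇒ p=2110961, q=103623
i=13: a=2 ⇒ p=4730294, q=232201
i=14: a=1 ⇒ p=6841255, q=335824
i=15: a=2 ⇒ p=18412804, q=903849
→ (18412804, 903849).  Check: 18412804²=339031351142416, 415·903849²=339031351142415, difference 1.
(x_2, y_2) = (18412804·18412804 + 415·903849·903849, 18412804·903849 + 903849·18412804) = (678062702284831, 33284788965192)
(x_3, y_3) = (18412804·678062702284831 + 415·903849·33284788965192, 18412804·33284788965192 + 903849·678062702284831) = (24970071273761872339444, 1225732590794885332887)
(x_4, y_4) = (18412804·24970071273761872339444 + 415·903849·1225732590794885332887, 18412804·1225732590794885332887 + 903849·24970071273761872339444) = (919538056459614718055705397121, 45138347901436822389057205104)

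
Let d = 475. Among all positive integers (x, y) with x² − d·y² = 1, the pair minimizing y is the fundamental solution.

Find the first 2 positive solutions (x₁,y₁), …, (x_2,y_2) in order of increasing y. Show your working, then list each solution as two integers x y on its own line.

57799 2652
6681448801 306565896

d=475: √d = [21; 1,3,1,6,2,6,1,3,1,42] (ℓ=10, even), read p_9/q_9
k=0  a_k=21  p_k/q_k = 21/1
…
k=2  a_k=3  p_k/q_k = 87/4
…
k=6  a_k=6  p_k/q_k = 10287/472
k=7  a_k=1  p_k/q_k = 11878/545
k=8  a_k=3  p_k/q_k = 45921/2107
k=9  a_k=1  p_k/q_k = 57799/2652
(x₁, y₁) = (57799, 2652);  57799² − 475·2652² = 1 ✓
(x_2, y_2) = (57799·57799 + 475·2652·2652, 57799·2652 + 2652·57799) = (6681448801, 306565896)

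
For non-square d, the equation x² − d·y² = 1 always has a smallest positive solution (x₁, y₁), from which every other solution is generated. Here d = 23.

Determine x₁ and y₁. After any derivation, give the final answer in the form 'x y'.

24 5

[4; 1,3,1,8] for √23; ℓ=4 ⇒ convergent index 3
a_0=4:  p_0=4·1+0=4,  q_0=4·0+1=1
a_1=1:  p_1=1·4+1=5,  q_1=1·1+0=1
a_2=3:  p_2=3·5+4=19,  q_2=3·1+1=4
a_3=1:  p_3=1·19+5=24,  q_3=1·4+1=5
→ (24, 5).  Check: 24²=576, 23·5²=575, difference 1.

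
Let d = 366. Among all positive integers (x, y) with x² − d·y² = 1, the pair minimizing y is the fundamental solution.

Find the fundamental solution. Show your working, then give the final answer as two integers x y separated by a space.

d=366: √d = [19; 7,1,1,1,2,12,2,1,1,1,7,38] (ℓ=12, even), read p_11/q_11
step 0: (19, 1)  from 19·(1,0) + (0,1)
…
step 3: (287, 15)  from 1·(153,8) + (134,7)
step 4: (440, 23)  from 1·(287,15) + (153,8)
…
step 10: (119053, 6223)  from 1·(74554,3897) + (44499,2326)
step 11: (907925, 47458)  from 7·(119053,6223) + (74554,3897)
(x₁, y₁) = (907925, 47458);  907925² − 366·47458² = 1 ✓

907925 47458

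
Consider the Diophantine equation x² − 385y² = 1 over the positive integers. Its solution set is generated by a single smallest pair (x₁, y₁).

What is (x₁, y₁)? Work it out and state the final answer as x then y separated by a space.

√385 = [19; 1,1,1,1,1,…,1,1,38, …], period ℓ=16 (even) → k=15
i=0: a=19 ⇒ p=19, q=1
i=1: a=1 ⇒ p=20, q=1
…
i=3: a=1 ⇒ p=59, q=3
i=4: a=1 ⇒ p=98, q=5
i=5: a=1 ⇒ p=157, q=8
i=6: a=3 ⇒ p=569, q=29
i=7: a=1 ⇒ p=726, q=37
i=8: a=2 ⇒ p=2021, q=103
i=9: a=1 ⇒ p=2747, q=140
i=10: a=3 ⇒ p=10262, q=523
…
i=12: a=1 ⇒ p=23271, q=1186
i=13: a=1 ⇒ p=36280, q=1849
i=14: a=1 ⇒ p=59551, q=3035
i=15: a=1 ⇒ p=95831, q=4884
fundamental: x₁=95831, y₁=4884  (since 9183580561 − 385·23853456 = 1)

95831 4884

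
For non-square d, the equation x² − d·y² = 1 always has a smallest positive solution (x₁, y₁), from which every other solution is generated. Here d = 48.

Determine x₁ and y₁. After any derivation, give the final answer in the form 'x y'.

√48 → a₀=6, period (1,12); ℓ=2 even so k=1
i=0: a=6 ⇒ p=6, q=1
i=1: a=1 ⇒ p=7, q=1
(x₁, y₁) = (7, 1);  7² − 48·1² = 1 ✓

7 1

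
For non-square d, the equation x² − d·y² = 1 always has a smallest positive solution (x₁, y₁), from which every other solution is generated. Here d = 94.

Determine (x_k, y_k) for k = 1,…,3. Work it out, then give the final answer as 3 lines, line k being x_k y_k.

2143295 221064
9187426914049 947610731760
39382732335491159615 4062018686654877336

[9; 1,2,3,1,1,…,2,1,18] for √94; ℓ=16 ⇒ convergent index 15
k=0  a_k=9  p_k/q_k = 9/1
k=1  a_k=1  p_k/q_k = 10/1
…
k=6  a_k=5  p_k/q_k = 1241/128
k=7  a_k=1  p_k/q_k = 1464/151
k=8  a_k=8  p_k/q_k = 12953/1336
k=9  a_k=1  p_k/q_k = 14417/1487
k=10  a_k=5  p_k/q_k = 85038/8771
…
k=14  a_k=2  p_k/q_k = 1490361/153719
k=15  a_k=1  p_k/q_k = 2143295/221064
→ (2143295, 221064).  Check: 2143295²=4593713457025, 94·221064²=4593713457024, difference 1.
(2143295+221064√94)^2 = 9187426914049 + 947610731760√94
(2143295+221064√94)^3 = 39382732335491159615 + 4062018686654877336√94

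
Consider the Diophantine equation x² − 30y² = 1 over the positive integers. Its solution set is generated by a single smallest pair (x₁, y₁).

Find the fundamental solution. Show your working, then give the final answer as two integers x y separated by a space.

11 2

√30 → a₀=5, period (2,10); ℓ=2 even so k=1
a_0=5:  p_0=5·1+0=5,  q_0=5·0+1=1
a_1=2:  p_1=2·5+1=11,  q_1=2·1+0=2
fundamental: x₁=11, y₁=2  (since 121 − 30·4 = 1)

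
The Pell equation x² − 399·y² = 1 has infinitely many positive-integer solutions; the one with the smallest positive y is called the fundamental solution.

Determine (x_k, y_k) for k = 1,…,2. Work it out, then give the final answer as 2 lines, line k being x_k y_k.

√399 → a₀=19, period (1,38); ℓ=2 even so k=1
a_0=19:  p_0=19·1+0=19,  q_0=19·0+1=1
a_1=1:  p_1=1·19+1=20,  q_1=1·1+0=1
fundamental: x₁=20, y₁=1  (since 400 − 399·1 = 1)
(x_2, y_2) = (20·20 + 399·1·1, 20·1 + 1·20) = (799, 40)

20 1
799 40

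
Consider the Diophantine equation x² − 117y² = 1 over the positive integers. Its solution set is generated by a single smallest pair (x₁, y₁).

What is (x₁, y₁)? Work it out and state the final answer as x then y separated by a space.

649 60

√117 = [10; 1,4,2,4,1,20, …], period ℓ=6 (even) → k=5
k=0  a_k=10  p_k/q_k = 10/1
k=1  a_k=1  p_k/q_k = 11/1
…
k=3  a_k=2  p_k/q_k = 119/11
k=4  a_k=4  p_k/q_k = 530/49
k=5  a_k=1  p_k/q_k = 649/60
→ (649, 60).  Check: 649²=421201, 117·60²=421200, difference 1.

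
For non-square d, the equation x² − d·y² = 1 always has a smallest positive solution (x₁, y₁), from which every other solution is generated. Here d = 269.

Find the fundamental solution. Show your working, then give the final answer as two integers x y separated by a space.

13449 820

d=269: √d = [16; 2,2,32] (ℓ=3, odd), read p_5/q_5
a_0=16:  p_0=16·1+0=16,  q_0=16·0+1=1
a_1=2:  p_1=2·16+1=33,  q_1=2·1+0=2
a_2=2:  p_2=2·33+16=82,  q_2=2·2+1=5
…
a_4=2:  p_4=2·2657+82=5396,  q_4=2·162+5=329
a_5=2:  p_5=2·5396+2657=13449,  q_5=2·329+162=820
fundamental: x₁=13449, y₁=820  (since 180875601 − 269·672400 = 1)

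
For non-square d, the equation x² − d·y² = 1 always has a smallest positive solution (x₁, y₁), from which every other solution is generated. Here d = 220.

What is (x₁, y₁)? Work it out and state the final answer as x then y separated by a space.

89 6

[14; 1,4,1,28] for √220; ℓ=4 ⇒ convergent index 3
step 0: (14, 1)  from 14·(1,0) + (0,1)
…
step 2: (74, 5)  from 4·(15,1) + (14,1)
step 3: (89, 6)  from 1·(74,5) + (15,1)
(x₁, y₁) = (89, 6);  89² − 220·6² = 1 ✓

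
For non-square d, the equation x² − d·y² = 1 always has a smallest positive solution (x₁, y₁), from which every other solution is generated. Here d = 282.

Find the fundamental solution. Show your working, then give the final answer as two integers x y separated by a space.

2351 140

[16; 1,3,1,4,1,3,1,32] for √282; ℓ=8 ⇒ convergent index 7
step 0: (16, 1)  from 16·(1,0) + (0,1)
…
step 3: (84, 5)  from 1·(67,4) + (17,1)
…
step 6: (1864, 111)  from 3·(487,29) + (403,24)
step 7: (2351, 140)  from 1·(1864,111) + (487,29)
fundamental: x₁=2351, y₁=140  (since 5527201 − 282·19600 = 1)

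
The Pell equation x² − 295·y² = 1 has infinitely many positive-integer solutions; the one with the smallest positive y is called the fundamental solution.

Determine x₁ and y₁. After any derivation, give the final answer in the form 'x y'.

2024999 117900

d=295: √d = [17; 5,1,2,3,2,6,2,3,2,1,5,34] (ℓ=12, even), read p_11/q_11
step 0: (17, 1)  from 17·(1,0) + (0,1)
…
step 2: (103, 6)  from 1·(86,5) + (17,1)
…
step 4: (979, 57)  from 3·(292,17) + (103,6)
…
step 9: (247414, 14405)  from 2·(108103,6294) + (31208,1817)
step 10: (355517, 20699)  from 1·(247414,14405) + (108103,6294)
step 11: (2024999, 117900)  from 5·(355517,20699) + (247414,14405)
(x₁, y₁) = (2024999, 117900);  2024999² − 295·117900² = 1 ✓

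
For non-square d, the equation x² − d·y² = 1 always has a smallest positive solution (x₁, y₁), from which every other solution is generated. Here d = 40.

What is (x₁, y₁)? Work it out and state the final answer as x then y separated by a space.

[6; 3,12] for √40; ℓ=2 ⇒ convergent index 1
i=0: a=6 ⇒ p=6, q=1
i=1: a=3 ⇒ p=19, q=3
→ (19, 3).  Check: 19²=361, 40·3²=360, difference 1.

19 3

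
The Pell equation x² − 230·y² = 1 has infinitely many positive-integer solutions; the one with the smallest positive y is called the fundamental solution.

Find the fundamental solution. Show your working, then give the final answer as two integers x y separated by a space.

√230 → a₀=15, period (6,30); ℓ=2 even so k=1
a_0=15:  p_0=15·1+0=15,  q_0=15·0+1=1
a_1=6:  p_1=6·15+1=91,  q_1=6·1+0=6
fundamental: x₁=91, y₁=6  (since 8281 − 230·36 = 1)

91 6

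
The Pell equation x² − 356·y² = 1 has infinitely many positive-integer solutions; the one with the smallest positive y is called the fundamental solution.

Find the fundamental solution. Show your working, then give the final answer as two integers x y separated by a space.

500001 26500

[18; 1,6,1,1,2,…,6,1,36] for √356; ℓ=14 ⇒ convergent index 13
step 0: (18, 1)  from 18·(1,0) + (0,1)
…
step 9: (28151, 1492)  from 2·(9717,515) + (8717,462)
step 10: (37868, 2007)  from 1·(28151,1492) + (9717,515)
…
step 12: (433982, 23001)  from 6·(66019,3499) + (37868,2007)
step 13: (500001, 26500)  from 1·(433982,23001) + (66019,3499)
(x₁, y₁) = (500001, 26500);  500001² − 356·26500² = 1 ✓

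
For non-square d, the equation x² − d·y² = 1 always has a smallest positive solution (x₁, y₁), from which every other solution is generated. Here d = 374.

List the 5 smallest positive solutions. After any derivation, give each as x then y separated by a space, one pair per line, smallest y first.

[19; 2,1,18,1,2,38] for √374; ℓ=6 ⇒ convergent index 5
a_0=19:  p_0=19·1+0=19,  q_0=19·0+1=1
a_1=2:  p_1=2·19+1=39,  q_1=2·1+0=2
a_2=1:  p_2=1·39+19=58,  q_2=1·2+1=3
…
a_4=1:  p_4=1·1083+58=1141,  q_4=1·56+3=59
a_5=2:  p_5=2·1141+1083=3365,  q_5=2·59+56=174
fundamental: x₁=3365, y₁=174  (since 11323225 − 374·30276 = 1)
(3365+174√374)^2 = 22646449 + 1171020√374
(3365+174√374)^3 = 152410598405 + 7880964426√374
(3365+174√374)^4 = 1025723304619201 + 53038889415960√374
(3365+174√374)^5 = 6903117687676624325 + 356951717888446374√374

3365 174
22646449 1171020
152410598405 7880964426
1025723304619201 53038889415960
6903117687676624325 356951717888446374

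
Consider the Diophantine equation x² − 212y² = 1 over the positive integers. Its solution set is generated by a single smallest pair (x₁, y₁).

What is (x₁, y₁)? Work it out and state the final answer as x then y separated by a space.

√212 → a₀=14, period (1,1,3,1,1,…,1,1,28); ℓ=14 even so k=13
i=0: a=14 ⇒ p=14, q=1
i=1: a=1 ⇒ p=15, q=1
i=2: a=1 ⇒ p=29, q=2
…
i=4: a=1 ⇒ p=131, q=9
…
i=9: a=1 ⇒ p=5198, q=357
i=10: a=1 ⇒ p=7979, q=548
i=11: a=3 ⇒ p=29135, q=2001
i=12: a=1 ⇒ p=37114, q=2549
i=13: a=1 ⇒ p=66249, q=4550
→ (66249, 4550).  Check: 66249²=4388930001, 212·4550²=4388930000, difference 1.

66249 4550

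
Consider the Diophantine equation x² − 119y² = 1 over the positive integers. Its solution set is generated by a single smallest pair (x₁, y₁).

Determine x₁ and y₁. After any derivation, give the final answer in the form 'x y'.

120 11

[10; 1,9,1,20] for √119; ℓ=4 ⇒ convergent index 3
k=0  a_k=10  p_k/q_k = 10/1
…
k=2  a_k=9  p_k/q_k = 109/10
k=3  a_k=1  p_k/q_k = 120/11
fundamental: x₁=120, y₁=11  (since 14400 − 119·121 = 1)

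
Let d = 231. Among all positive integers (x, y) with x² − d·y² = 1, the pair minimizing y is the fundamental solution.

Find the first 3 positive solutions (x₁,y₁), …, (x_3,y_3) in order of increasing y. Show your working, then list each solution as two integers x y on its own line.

d=231: √d = [15; 5,30] (ℓ=2, even), read p_1/q_1
i=0: a=15 ⇒ p=15, q=1
i=1: a=5 ⇒ p=76, q=5
→ (76, 5).  Check: 76²=5776, 231·5²=5775, difference 1.
(76+5√231)^2 = 11551 + 760√231
(76+5√231)^3 = 1755676 + 115515√231

76 5
11551 760
1755676 115515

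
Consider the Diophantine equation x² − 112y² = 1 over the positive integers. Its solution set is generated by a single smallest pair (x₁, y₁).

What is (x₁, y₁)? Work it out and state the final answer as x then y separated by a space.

127 12

√112 = [10; 1,1,2,1,1,20, …], period ℓ=6 (even) → k=5
k=0  a_k=10  p_k/q_k = 10/1
k=1  a_k=1  p_k/q_k = 11/1
k=2  a_k=1  p_k/q_k = 21/2
k=3  a_k=2  p_k/q_k = 53/5
k=4  a_k=1  p_k/q_k = 74/7
k=5  a_k=1  p_k/q_k = 127/12
fundamental: x₁=127, y₁=12  (since 16129 − 112·144 = 1)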